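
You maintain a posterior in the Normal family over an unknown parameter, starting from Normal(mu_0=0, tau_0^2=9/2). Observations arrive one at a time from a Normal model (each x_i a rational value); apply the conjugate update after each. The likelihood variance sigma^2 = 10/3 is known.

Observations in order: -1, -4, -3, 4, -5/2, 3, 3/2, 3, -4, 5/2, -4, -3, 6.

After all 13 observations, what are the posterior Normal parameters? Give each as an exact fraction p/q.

mu_0=-81/742, tau_0^2=90/371

obs 1: x=-1 → posterior Normal(-27/47, 90/47)
obs 2: x=-4 → posterior Normal(-135/74, 45/37)
obs 3: x=-3 → posterior Normal(-216/101, 90/101)
obs 4: x=4 → posterior Normal(-27/32, 45/64)
obs 5: x=-5/2 → posterior Normal(-351/310, 18/31)
obs 6: x=3 → posterior Normal(-27/52, 45/91)
obs 7: x=3/2 → posterior Normal(-54/209, 90/209)
obs 8: x=3 → posterior Normal(27/236, 45/118)
obs 9: x=-4 → posterior Normal(-81/263, 90/263)
obs 10: x=5/2 → posterior Normal(-27/580, 9/29)
obs 11: x=-4 → posterior Normal(-243/634, 90/317)
obs 12: x=-3 → posterior Normal(-405/688, 45/172)
obs 13: x=6 → posterior Normal(-81/742, 90/371)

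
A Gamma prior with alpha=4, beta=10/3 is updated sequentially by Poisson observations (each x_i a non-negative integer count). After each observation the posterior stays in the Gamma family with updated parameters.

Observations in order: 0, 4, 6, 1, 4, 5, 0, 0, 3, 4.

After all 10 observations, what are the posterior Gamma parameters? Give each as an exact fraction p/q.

obs 1: x=0 → posterior Gamma(4, 13/3)
obs 2: x=4 → posterior Gamma(8, 16/3)
obs 3: x=6 → posterior Gamma(14, 19/3)
obs 4: x=1 → posterior Gamma(15, 22/3)
obs 5: x=4 → posterior Gamma(19, 25/3)
obs 6: x=5 → posterior Gamma(24, 28/3)
obs 7: x=0 → posterior Gamma(24, 31/3)
obs 8: x=0 → posterior Gamma(24, 34/3)
obs 9: x=3 → posterior Gamma(27, 37/3)
obs 10: x=4 → posterior Gamma(31, 40/3)

alpha=31, beta=40/3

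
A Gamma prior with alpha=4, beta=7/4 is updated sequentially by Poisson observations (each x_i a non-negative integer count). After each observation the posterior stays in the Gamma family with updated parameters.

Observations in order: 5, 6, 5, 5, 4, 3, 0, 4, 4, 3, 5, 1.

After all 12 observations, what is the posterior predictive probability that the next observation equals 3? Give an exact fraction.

25266016142802062179594959357837193700368092864262104143335818662308156490325927734375000000/121424019545834479572590993847432395434697909942967786168265159860377803040936783620051170481

obs 1: x=5 → posterior Gamma(9, 11/4)
obs 2: x=6 → posterior Gamma(15, 15/4)
obs 3: x=5 → posterior Gamma(20, 19/4)
obs 4: x=5 → posterior Gamma(25, 23/4)
obs 5: x=4 → posterior Gamma(29, 27/4)
obs 6: x=3 → posterior Gamma(32, 31/4)
obs 7: x=0 → posterior Gamma(32, 35/4)
obs 8: x=4 → posterior Gamma(36, 39/4)
obs 9: x=4 → posterior Gamma(40, 43/4)
obs 10: x=3 → posterior Gamma(43, 47/4)
obs 11: x=5 → posterior Gamma(48, 51/4)
obs 12: x=1 → posterior Gamma(49, 55/4)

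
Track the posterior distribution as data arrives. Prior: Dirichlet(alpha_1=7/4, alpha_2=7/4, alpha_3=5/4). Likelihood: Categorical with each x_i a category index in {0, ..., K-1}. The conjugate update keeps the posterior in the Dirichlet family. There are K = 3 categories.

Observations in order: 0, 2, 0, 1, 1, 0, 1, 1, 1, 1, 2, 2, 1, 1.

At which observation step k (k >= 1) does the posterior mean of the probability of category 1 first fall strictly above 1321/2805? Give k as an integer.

k = 9

obs 1: x=0 → posterior Dirichlet(11/4, 7/4, 5/4)
obs 2: x=2 → posterior Dirichlet(11/4, 7/4, 9/4)
obs 3: x=0 → posterior Dirichlet(15/4, 7/4, 9/4)
obs 4: x=1 → posterior Dirichlet(15/4, 11/4, 9/4)
obs 5: x=1 → posterior Dirichlet(15/4, 15/4, 9/4)
obs 6: x=0 → posterior Dirichlet(19/4, 15/4, 9/4)
obs 7: x=1 → posterior Dirichlet(19/4, 19/4, 9/4)
obs 8: x=1 → posterior Dirichlet(19/4, 23/4, 9/4)
obs 9: x=1 → posterior Dirichlet(19/4, 27/4, 9/4)
obs 10: x=1 → posterior Dirichlet(19/4, 31/4, 9/4)
obs 11: x=2 → posterior Dirichlet(19/4, 31/4, 13/4)
obs 12: x=2 → posterior Dirichlet(19/4, 31/4, 17/4)
obs 13: x=1 → posterior Dirichlet(19/4, 35/4, 17/4)
obs 14: x=1 → posterior Dirichlet(19/4, 39/4, 17/4)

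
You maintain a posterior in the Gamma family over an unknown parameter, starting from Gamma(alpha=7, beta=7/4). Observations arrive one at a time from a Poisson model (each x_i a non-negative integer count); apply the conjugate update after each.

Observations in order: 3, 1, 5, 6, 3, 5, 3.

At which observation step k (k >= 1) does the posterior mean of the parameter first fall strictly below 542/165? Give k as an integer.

obs 1: x=3 → posterior Gamma(10, 11/4)
obs 2: x=1 → posterior Gamma(11, 15/4)
obs 3: x=5 → posterior Gamma(16, 19/4)
obs 4: x=6 → posterior Gamma(22, 23/4)
obs 5: x=3 → posterior Gamma(25, 27/4)
obs 6: x=5 → posterior Gamma(30, 31/4)
obs 7: x=3 → posterior Gamma(33, 35/4)

k = 2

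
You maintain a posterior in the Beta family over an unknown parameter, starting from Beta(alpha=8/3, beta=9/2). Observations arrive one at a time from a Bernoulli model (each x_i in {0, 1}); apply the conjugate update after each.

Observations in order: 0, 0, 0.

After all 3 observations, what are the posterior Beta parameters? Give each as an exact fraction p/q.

alpha=8/3, beta=15/2

obs 1: x=0 → posterior Beta(8/3, 11/2)
obs 2: x=0 → posterior Beta(8/3, 13/2)
obs 3: x=0 → posterior Beta(8/3, 15/2)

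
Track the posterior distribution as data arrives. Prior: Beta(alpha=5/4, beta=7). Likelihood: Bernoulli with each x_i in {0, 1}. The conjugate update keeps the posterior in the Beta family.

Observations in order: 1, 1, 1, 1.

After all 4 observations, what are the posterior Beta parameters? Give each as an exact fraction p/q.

obs 1: x=1 → posterior Beta(9/4, 7)
obs 2: x=1 → posterior Beta(13/4, 7)
obs 3: x=1 → posterior Beta(17/4, 7)
obs 4: x=1 → posterior Beta(21/4, 7)

alpha=21/4, beta=7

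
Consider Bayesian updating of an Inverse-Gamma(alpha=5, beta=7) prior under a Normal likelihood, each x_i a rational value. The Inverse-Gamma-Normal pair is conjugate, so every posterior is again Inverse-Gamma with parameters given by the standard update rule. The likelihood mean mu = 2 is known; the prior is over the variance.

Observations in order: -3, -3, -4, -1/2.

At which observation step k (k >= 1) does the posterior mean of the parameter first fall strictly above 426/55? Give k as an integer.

k = 3

obs 1: x=-3 → posterior Inverse-Gamma(11/2, 39/2)
obs 2: x=-3 → posterior Inverse-Gamma(6, 32)
obs 3: x=-4 → posterior Inverse-Gamma(13/2, 50)
obs 4: x=-1/2 → posterior Inverse-Gamma(7, 425/8)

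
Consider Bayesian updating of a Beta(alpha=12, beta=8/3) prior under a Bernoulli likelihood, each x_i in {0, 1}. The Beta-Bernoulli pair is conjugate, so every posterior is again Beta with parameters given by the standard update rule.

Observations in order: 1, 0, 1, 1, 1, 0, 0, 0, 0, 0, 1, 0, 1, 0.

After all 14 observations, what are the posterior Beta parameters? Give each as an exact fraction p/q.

alpha=18, beta=32/3

obs 1: x=1 → posterior Beta(13, 8/3)
obs 2: x=0 → posterior Beta(13, 11/3)
obs 3: x=1 → posterior Beta(14, 11/3)
obs 4: x=1 → posterior Beta(15, 11/3)
obs 5: x=1 → posterior Beta(16, 11/3)
obs 6: x=0 → posterior Beta(16, 14/3)
obs 7: x=0 → posterior Beta(16, 17/3)
obs 8: x=0 → posterior Beta(16, 20/3)
obs 9: x=0 → posterior Beta(16, 23/3)
obs 10: x=0 → posterior Beta(16, 26/3)
obs 11: x=1 → posterior Beta(17, 26/3)
obs 12: x=0 → posterior Beta(17, 29/3)
obs 13: x=1 → posterior Beta(18, 29/3)
obs 14: x=0 → posterior Beta(18, 32/3)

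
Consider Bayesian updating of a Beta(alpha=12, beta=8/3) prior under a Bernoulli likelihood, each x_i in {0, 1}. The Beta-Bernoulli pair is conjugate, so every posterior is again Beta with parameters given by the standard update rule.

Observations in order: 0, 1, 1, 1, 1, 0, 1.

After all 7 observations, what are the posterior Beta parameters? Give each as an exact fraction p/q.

alpha=17, beta=14/3

obs 1: x=0 → posterior Beta(12, 11/3)
obs 2: x=1 → posterior Beta(13, 11/3)
obs 3: x=1 → posterior Beta(14, 11/3)
obs 4: x=1 → posterior Beta(15, 11/3)
obs 5: x=1 → posterior Beta(16, 11/3)
obs 6: x=0 → posterior Beta(16, 14/3)
obs 7: x=1 → posterior Beta(17, 14/3)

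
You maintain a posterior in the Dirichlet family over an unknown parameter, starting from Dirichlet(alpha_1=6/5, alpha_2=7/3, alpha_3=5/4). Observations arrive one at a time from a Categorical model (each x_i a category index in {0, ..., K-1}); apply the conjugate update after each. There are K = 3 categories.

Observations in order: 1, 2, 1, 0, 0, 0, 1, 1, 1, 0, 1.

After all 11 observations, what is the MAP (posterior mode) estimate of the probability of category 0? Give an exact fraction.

obs 1: x=1 → posterior Dirichlet(6/5, 10/3, 5/4)
obs 2: x=2 → posterior Dirichlet(6/5, 10/3, 9/4)
obs 3: x=1 → posterior Dirichlet(6/5, 13/3, 9/4)
obs 4: x=0 → posterior Dirichlet(11/5, 13/3, 9/4)
obs 5: x=0 → posterior Dirichlet(16/5, 13/3, 9/4)
obs 6: x=0 → posterior Dirichlet(21/5, 13/3, 9/4)
obs 7: x=1 → posterior Dirichlet(21/5, 16/3, 9/4)
obs 8: x=1 → posterior Dirichlet(21/5, 19/3, 9/4)
obs 9: x=1 → posterior Dirichlet(21/5, 22/3, 9/4)
obs 10: x=0 → posterior Dirichlet(26/5, 22/3, 9/4)
obs 11: x=1 → posterior Dirichlet(26/5, 25/3, 9/4)

252/767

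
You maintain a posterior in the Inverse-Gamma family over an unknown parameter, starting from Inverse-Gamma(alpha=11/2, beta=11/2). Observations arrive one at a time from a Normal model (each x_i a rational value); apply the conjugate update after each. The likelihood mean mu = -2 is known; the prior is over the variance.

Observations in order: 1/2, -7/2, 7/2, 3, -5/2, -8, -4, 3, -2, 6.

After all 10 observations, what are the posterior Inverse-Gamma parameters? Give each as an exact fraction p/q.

alpha=21/2, beta=102

obs 1: x=1/2 → posterior Inverse-Gamma(6, 69/8)
obs 2: x=-7/2 → posterior Inverse-Gamma(13/2, 39/4)
obs 3: x=7/2 → posterior Inverse-Gamma(7, 199/8)
obs 4: x=3 → posterior Inverse-Gamma(15/2, 299/8)
obs 5: x=-5/2 → posterior Inverse-Gamma(8, 75/2)
obs 6: x=-8 → posterior Inverse-Gamma(17/2, 111/2)
obs 7: x=-4 → posterior Inverse-Gamma(9, 115/2)
obs 8: x=3 → posterior Inverse-Gamma(19/2, 70)
obs 9: x=-2 → posterior Inverse-Gamma(10, 70)
obs 10: x=6 → posterior Inverse-Gamma(21/2, 102)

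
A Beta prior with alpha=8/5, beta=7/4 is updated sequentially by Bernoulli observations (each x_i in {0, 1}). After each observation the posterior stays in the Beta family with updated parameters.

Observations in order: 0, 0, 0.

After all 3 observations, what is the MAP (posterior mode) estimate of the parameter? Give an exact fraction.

obs 1: x=0 → posterior Beta(8/5, 11/4)
obs 2: x=0 → posterior Beta(8/5, 15/4)
obs 3: x=0 → posterior Beta(8/5, 19/4)

4/29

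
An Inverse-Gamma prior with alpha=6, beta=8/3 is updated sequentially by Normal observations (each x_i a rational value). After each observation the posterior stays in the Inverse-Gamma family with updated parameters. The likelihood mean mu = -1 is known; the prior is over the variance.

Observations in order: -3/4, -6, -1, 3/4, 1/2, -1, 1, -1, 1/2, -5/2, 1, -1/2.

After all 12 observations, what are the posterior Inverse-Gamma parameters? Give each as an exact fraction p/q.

alpha=12, beta=1163/48

obs 1: x=-3/4 → posterior Inverse-Gamma(13/2, 259/96)
obs 2: x=-6 → posterior Inverse-Gamma(7, 1459/96)
obs 3: x=-1 → posterior Inverse-Gamma(15/2, 1459/96)
obs 4: x=3/4 → posterior Inverse-Gamma(8, 803/48)
obs 5: x=1/2 → posterior Inverse-Gamma(17/2, 857/48)
obs 6: x=-1 → posterior Inverse-Gamma(9, 857/48)
obs 7: x=1 → posterior Inverse-Gamma(19/2, 953/48)
obs 8: x=-1 → posterior Inverse-Gamma(10, 953/48)
obs 9: x=1/2 → posterior Inverse-Gamma(21/2, 1007/48)
obs 10: x=-5/2 → posterior Inverse-Gamma(11, 1061/48)
obs 11: x=1 → posterior Inverse-Gamma(23/2, 1157/48)
obs 12: x=-1/2 → posterior Inverse-Gamma(12, 1163/48)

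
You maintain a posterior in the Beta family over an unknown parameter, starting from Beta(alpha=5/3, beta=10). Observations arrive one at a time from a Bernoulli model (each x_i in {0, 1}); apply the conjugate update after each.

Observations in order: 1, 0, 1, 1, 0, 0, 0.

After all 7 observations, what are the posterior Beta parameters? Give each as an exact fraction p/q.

alpha=14/3, beta=14

obs 1: x=1 → posterior Beta(8/3, 10)
obs 2: x=0 → posterior Beta(8/3, 11)
obs 3: x=1 → posterior Beta(11/3, 11)
obs 4: x=1 → posterior Beta(14/3, 11)
obs 5: x=0 → posterior Beta(14/3, 12)
obs 6: x=0 → posterior Beta(14/3, 13)
obs 7: x=0 → posterior Beta(14/3, 14)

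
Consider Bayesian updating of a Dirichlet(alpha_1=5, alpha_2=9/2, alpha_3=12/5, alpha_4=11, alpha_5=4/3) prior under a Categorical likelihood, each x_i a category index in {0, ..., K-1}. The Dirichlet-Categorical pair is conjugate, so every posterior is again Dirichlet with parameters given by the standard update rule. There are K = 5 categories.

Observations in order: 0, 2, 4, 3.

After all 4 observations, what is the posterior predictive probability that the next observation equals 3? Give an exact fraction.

360/847

obs 1: x=0 → posterior Dirichlet(6, 9/2, 12/5, 11, 4/3)
obs 2: x=2 → posterior Dirichlet(6, 9/2, 17/5, 11, 4/3)
obs 3: x=4 → posterior Dirichlet(6, 9/2, 17/5, 11, 7/3)
obs 4: x=3 → posterior Dirichlet(6, 9/2, 17/5, 12, 7/3)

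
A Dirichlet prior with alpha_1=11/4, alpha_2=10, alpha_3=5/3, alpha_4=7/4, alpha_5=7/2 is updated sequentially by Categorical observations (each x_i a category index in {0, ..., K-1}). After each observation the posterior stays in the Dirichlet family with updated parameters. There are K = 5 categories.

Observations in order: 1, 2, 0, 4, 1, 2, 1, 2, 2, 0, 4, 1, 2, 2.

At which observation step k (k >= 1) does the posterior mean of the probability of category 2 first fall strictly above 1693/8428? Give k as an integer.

obs 1: x=1 → posterior Dirichlet(11/4, 11, 5/3, 7/4, 7/2)
obs 2: x=2 → posterior Dirichlet(11/4, 11, 8/3, 7/4, 7/2)
obs 3: x=0 → posterior Dirichlet(15/4, 11, 8/3, 7/4, 7/2)
obs 4: x=4 → posterior Dirichlet(15/4, 11, 8/3, 7/4, 9/2)
obs 5: x=1 → posterior Dirichlet(15/4, 12, 8/3, 7/4, 9/2)
obs 6: x=2 → posterior Dirichlet(15/4, 12, 11/3, 7/4, 9/2)
obs 7: x=1 → posterior Dirichlet(15/4, 13, 11/3, 7/4, 9/2)
obs 8: x=2 → posterior Dirichlet(15/4, 13, 14/3, 7/4, 9/2)
obs 9: x=2 → posterior Dirichlet(15/4, 13, 17/3, 7/4, 9/2)
obs 10: x=0 → posterior Dirichlet(19/4, 13, 17/3, 7/4, 9/2)
obs 11: x=4 → posterior Dirichlet(19/4, 13, 17/3, 7/4, 11/2)
obs 12: x=1 → posterior Dirichlet(19/4, 14, 17/3, 7/4, 11/2)
obs 13: x=2 → posterior Dirichlet(19/4, 14, 20/3, 7/4, 11/2)
obs 14: x=2 → posterior Dirichlet(19/4, 14, 23/3, 7/4, 11/2)

k = 13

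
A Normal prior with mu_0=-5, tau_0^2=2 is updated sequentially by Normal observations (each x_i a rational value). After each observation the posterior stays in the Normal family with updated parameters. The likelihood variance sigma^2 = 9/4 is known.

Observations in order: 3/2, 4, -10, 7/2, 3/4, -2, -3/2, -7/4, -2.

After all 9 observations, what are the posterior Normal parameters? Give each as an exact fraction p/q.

obs 1: x=3/2 → posterior Normal(-33/17, 18/17)
obs 2: x=4 → posterior Normal(-1/25, 18/25)
obs 3: x=-10 → posterior Normal(-27/11, 6/11)
obs 4: x=7/2 → posterior Normal(-53/41, 18/41)
obs 5: x=3/4 → posterior Normal(-47/49, 18/49)
obs 6: x=-2 → posterior Normal(-21/19, 6/19)
obs 7: x=-3/2 → posterior Normal(-15/13, 18/65)
obs 8: x=-7/4 → posterior Normal(-89/73, 18/73)
obs 9: x=-2 → posterior Normal(-35/27, 2/9)

mu_0=-35/27, tau_0^2=2/9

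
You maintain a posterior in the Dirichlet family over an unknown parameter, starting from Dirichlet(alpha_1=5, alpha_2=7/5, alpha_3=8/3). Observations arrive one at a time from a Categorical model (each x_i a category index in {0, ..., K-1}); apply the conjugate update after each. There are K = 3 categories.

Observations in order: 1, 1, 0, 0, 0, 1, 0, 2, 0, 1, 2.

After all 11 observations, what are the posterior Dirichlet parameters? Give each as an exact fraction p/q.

obs 1: x=1 → posterior Dirichlet(5, 12/5, 8/3)
obs 2: x=1 → posterior Dirichlet(5, 17/5, 8/3)
obs 3: x=0 → posterior Dirichlet(6, 17/5, 8/3)
obs 4: x=0 → posterior Dirichlet(7, 17/5, 8/3)
obs 5: x=0 → posterior Dirichlet(8, 17/5, 8/3)
obs 6: x=1 → posterior Dirichlet(8, 22/5, 8/3)
obs 7: x=0 → posterior Dirichlet(9, 22/5, 8/3)
obs 8: x=2 → posterior Dirichlet(9, 22/5, 11/3)
obs 9: x=0 → posterior Dirichlet(10, 22/5, 11/3)
obs 10: x=1 → posterior Dirichlet(10, 27/5, 11/3)
obs 11: x=2 → posterior Dirichlet(10, 27/5, 14/3)

alpha_1=10, alpha_2=27/5, alpha_3=14/3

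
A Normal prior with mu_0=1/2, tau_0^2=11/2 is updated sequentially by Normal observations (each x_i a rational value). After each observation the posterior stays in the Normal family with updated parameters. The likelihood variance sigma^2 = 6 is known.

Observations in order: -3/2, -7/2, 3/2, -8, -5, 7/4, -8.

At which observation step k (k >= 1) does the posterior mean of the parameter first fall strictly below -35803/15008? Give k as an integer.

obs 1: x=-3/2 → posterior Normal(-21/46, 66/23)
obs 2: x=-7/2 → posterior Normal(-49/34, 33/17)
obs 3: x=3/2 → posterior Normal(-13/18, 22/15)
obs 4: x=-8 → posterior Normal(-241/112, 33/28)
obs 5: x=-5 → posterior Normal(-351/134, 66/67)
obs 6: x=7/4 → posterior Normal(-625/312, 11/13)
obs 7: x=-8 → posterior Normal(-977/356, 66/89)

k = 5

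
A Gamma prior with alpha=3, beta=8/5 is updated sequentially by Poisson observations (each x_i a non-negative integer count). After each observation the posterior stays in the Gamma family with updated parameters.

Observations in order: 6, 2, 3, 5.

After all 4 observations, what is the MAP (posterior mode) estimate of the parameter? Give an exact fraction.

obs 1: x=6 → posterior Gamma(9, 13/5)
obs 2: x=2 → posterior Gamma(11, 18/5)
obs 3: x=3 → posterior Gamma(14, 23/5)
obs 4: x=5 → posterior Gamma(19, 28/5)

45/14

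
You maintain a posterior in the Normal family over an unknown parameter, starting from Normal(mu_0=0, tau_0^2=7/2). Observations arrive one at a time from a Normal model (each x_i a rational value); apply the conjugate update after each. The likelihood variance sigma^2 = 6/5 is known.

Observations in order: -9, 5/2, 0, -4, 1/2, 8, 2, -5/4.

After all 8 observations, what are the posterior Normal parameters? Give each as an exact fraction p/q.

mu_0=-175/1168, tau_0^2=21/146

obs 1: x=-9 → posterior Normal(-315/47, 42/47)
obs 2: x=5/2 → posterior Normal(-455/164, 21/41)
obs 3: x=0 → posterior Normal(-35/18, 14/39)
obs 4: x=-4 → posterior Normal(-735/304, 21/76)
obs 5: x=1/2 → posterior Normal(-350/187, 42/187)
obs 6: x=8 → posterior Normal(-35/111, 7/37)
obs 7: x=2 → posterior Normal(0, 42/257)
obs 8: x=-5/4 → posterior Normal(-175/1168, 21/146)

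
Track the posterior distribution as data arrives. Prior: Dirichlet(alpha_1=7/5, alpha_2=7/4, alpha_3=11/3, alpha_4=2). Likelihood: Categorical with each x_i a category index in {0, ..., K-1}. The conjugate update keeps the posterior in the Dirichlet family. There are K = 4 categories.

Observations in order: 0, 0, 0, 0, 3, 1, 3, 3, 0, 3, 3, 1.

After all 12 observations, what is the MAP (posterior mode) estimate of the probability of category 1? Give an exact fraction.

165/1009

obs 1: x=0 → posterior Dirichlet(12/5, 7/4, 11/3, 2)
obs 2: x=0 → posterior Dirichlet(17/5, 7/4, 11/3, 2)
obs 3: x=0 → posterior Dirichlet(22/5, 7/4, 11/3, 2)
obs 4: x=0 → posterior Dirichlet(27/5, 7/4, 11/3, 2)
obs 5: x=3 → posterior Dirichlet(27/5, 7/4, 11/3, 3)
obs 6: x=1 → posterior Dirichlet(27/5, 11/4, 11/3, 3)
obs 7: x=3 → posterior Dirichlet(27/5, 11/4, 11/3, 4)
obs 8: x=3 → posterior Dirichlet(27/5, 11/4, 11/3, 5)
obs 9: x=0 → posterior Dirichlet(32/5, 11/4, 11/3, 5)
obs 10: x=3 → posterior Dirichlet(32/5, 11/4, 11/3, 6)
obs 11: x=3 → posterior Dirichlet(32/5, 11/4, 11/3, 7)
obs 12: x=1 → posterior Dirichlet(32/5, 15/4, 11/3, 7)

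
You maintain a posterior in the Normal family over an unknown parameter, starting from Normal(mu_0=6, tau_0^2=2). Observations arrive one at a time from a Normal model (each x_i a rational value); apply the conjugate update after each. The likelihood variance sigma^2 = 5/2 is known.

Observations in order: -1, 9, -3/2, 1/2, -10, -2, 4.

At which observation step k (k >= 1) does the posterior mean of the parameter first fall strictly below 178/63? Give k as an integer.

k = 4

obs 1: x=-1 → posterior Normal(26/9, 10/9)
obs 2: x=9 → posterior Normal(62/13, 10/13)
obs 3: x=-3/2 → posterior Normal(56/17, 10/17)
obs 4: x=1/2 → posterior Normal(58/21, 10/21)
obs 5: x=-10 → posterior Normal(18/25, 2/5)
obs 6: x=-2 → posterior Normal(10/29, 10/29)
obs 7: x=4 → posterior Normal(26/33, 10/33)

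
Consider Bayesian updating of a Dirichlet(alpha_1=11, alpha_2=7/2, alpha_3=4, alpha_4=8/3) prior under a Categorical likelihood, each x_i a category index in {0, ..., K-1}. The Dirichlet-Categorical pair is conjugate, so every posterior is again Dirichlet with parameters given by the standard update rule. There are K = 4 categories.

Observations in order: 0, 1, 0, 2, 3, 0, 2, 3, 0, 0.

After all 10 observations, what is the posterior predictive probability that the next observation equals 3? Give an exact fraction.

28/187

obs 1: x=0 → posterior Dirichlet(12, 7/2, 4, 8/3)
obs 2: x=1 → posterior Dirichlet(12, 9/2, 4, 8/3)
obs 3: x=0 → posterior Dirichlet(13, 9/2, 4, 8/3)
obs 4: x=2 → posterior Dirichlet(13, 9/2, 5, 8/3)
obs 5: x=3 → posterior Dirichlet(13, 9/2, 5, 11/3)
obs 6: x=0 → posterior Dirichlet(14, 9/2, 5, 11/3)
obs 7: x=2 → posterior Dirichlet(14, 9/2, 6, 11/3)
obs 8: x=3 → posterior Dirichlet(14, 9/2, 6, 14/3)
obs 9: x=0 → posterior Dirichlet(15, 9/2, 6, 14/3)
obs 10: x=0 → posterior Dirichlet(16, 9/2, 6, 14/3)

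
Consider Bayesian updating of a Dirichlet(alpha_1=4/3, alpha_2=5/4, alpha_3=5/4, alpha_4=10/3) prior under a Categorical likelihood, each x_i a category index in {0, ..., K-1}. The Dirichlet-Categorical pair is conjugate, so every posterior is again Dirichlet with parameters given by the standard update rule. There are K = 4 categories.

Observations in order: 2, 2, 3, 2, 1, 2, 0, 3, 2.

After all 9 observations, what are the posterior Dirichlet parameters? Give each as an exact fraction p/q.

obs 1: x=2 → posterior Dirichlet(4/3, 5/4, 9/4, 10/3)
obs 2: x=2 → posterior Dirichlet(4/3, 5/4, 13/4, 10/3)
obs 3: x=3 → posterior Dirichlet(4/3, 5/4, 13/4, 13/3)
obs 4: x=2 → posterior Dirichlet(4/3, 5/4, 17/4, 13/3)
obs 5: x=1 → posterior Dirichlet(4/3, 9/4, 17/4, 13/3)
obs 6: x=2 → posterior Dirichlet(4/3, 9/4, 21/4, 13/3)
obs 7: x=0 → posterior Dirichlet(7/3, 9/4, 21/4, 13/3)
obs 8: x=3 → posterior Dirichlet(7/3, 9/4, 21/4, 16/3)
obs 9: x=2 → posterior Dirichlet(7/3, 9/4, 25/4, 16/3)

alpha_1=7/3, alpha_2=9/4, alpha_3=25/4, alpha_4=16/3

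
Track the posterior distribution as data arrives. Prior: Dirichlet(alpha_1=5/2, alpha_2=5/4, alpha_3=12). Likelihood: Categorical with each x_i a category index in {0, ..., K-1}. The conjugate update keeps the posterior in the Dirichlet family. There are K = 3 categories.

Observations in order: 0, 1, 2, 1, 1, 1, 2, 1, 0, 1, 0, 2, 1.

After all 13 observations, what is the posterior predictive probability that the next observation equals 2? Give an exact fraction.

12/23

obs 1: x=0 → posterior Dirichlet(7/2, 5/4, 12)
obs 2: x=1 → posterior Dirichlet(7/2, 9/4, 12)
obs 3: x=2 → posterior Dirichlet(7/2, 9/4, 13)
obs 4: x=1 → posterior Dirichlet(7/2, 13/4, 13)
obs 5: x=1 → posterior Dirichlet(7/2, 17/4, 13)
obs 6: x=1 → posterior Dirichlet(7/2, 21/4, 13)
obs 7: x=2 → posterior Dirichlet(7/2, 21/4, 14)
obs 8: x=1 → posterior Dirichlet(7/2, 25/4, 14)
obs 9: x=0 → posterior Dirichlet(9/2, 25/4, 14)
obs 10: x=1 → posterior Dirichlet(9/2, 29/4, 14)
obs 11: x=0 → posterior Dirichlet(11/2, 29/4, 14)
obs 12: x=2 → posterior Dirichlet(11/2, 29/4, 15)
obs 13: x=1 → posterior Dirichlet(11/2, 33/4, 15)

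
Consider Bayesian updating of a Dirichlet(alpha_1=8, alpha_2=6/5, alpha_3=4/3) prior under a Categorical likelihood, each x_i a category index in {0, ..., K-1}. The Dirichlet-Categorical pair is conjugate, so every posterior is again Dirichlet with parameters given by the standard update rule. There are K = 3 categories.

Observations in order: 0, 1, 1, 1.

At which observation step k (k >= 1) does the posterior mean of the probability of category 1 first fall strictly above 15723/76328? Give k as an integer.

obs 1: x=0 → posterior Dirichlet(9, 6/5, 4/3)
obs 2: x=1 → posterior Dirichlet(9, 11/5, 4/3)
obs 3: x=1 → posterior Dirichlet(9, 16/5, 4/3)
obs 4: x=1 → posterior Dirichlet(9, 21/5, 4/3)

k = 3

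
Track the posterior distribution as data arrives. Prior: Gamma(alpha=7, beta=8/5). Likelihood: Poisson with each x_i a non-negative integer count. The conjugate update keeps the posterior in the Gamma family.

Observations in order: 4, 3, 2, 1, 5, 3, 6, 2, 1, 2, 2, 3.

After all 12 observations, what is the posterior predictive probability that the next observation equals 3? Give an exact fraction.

obs 1: x=4 → posterior Gamma(11, 13/5)
obs 2: x=3 → posterior Gamma(14, 18/5)
obs 3: x=2 → posterior Gamma(16, 23/5)
obs 4: x=1 → posterior Gamma(17, 28/5)
obs 5: x=5 → posterior Gamma(22, 33/5)
obs 6: x=3 → posterior Gamma(25, 38/5)
obs 7: x=6 → posterior Gamma(31, 43/5)
obs 8: x=2 → posterior Gamma(33, 48/5)
obs 9: x=1 → posterior Gamma(34, 53/5)
obs 10: x=2 → posterior Gamma(36, 58/5)
obs 11: x=2 → posterior Gamma(38, 63/5)
obs 12: x=3 → posterior Gamma(41, 68/5)

2094719069038633720635396165995599872763824596281392458977630485631118486798336000/9687369058164125853307735924047630443938791496606281580842909489563923061541308641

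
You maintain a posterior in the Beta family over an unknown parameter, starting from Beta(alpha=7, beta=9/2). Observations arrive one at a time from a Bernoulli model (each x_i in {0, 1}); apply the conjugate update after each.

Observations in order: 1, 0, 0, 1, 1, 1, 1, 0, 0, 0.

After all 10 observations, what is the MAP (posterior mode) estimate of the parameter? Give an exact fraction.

22/39

obs 1: x=1 → posterior Beta(8, 9/2)
obs 2: x=0 → posterior Beta(8, 11/2)
obs 3: x=0 → posterior Beta(8, 13/2)
obs 4: x=1 → posterior Beta(9, 13/2)
obs 5: x=1 → posterior Beta(10, 13/2)
obs 6: x=1 → posterior Beta(11, 13/2)
obs 7: x=1 → posterior Beta(12, 13/2)
obs 8: x=0 → posterior Beta(12, 15/2)
obs 9: x=0 → posterior Beta(12, 17/2)
obs 10: x=0 → posterior Beta(12, 19/2)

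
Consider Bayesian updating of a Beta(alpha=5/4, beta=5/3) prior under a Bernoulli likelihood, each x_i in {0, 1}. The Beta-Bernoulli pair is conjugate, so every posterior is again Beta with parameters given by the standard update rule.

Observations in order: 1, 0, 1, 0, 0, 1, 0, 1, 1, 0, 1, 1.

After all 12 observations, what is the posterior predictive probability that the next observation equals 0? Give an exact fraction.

80/179

obs 1: x=1 → posterior Beta(9/4, 5/3)
obs 2: x=0 → posterior Beta(9/4, 8/3)
obs 3: x=1 → posterior Beta(13/4, 8/3)
obs 4: x=0 → posterior Beta(13/4, 11/3)
obs 5: x=0 → posterior Beta(13/4, 14/3)
obs 6: x=1 → posterior Beta(17/4, 14/3)
obs 7: x=0 → posterior Beta(17/4, 17/3)
obs 8: x=1 → posterior Beta(21/4, 17/3)
obs 9: x=1 → posterior Beta(25/4, 17/3)
obs 10: x=0 → posterior Beta(25/4, 20/3)
obs 11: x=1 → posterior Beta(29/4, 20/3)
obs 12: x=1 → posterior Beta(33/4, 20/3)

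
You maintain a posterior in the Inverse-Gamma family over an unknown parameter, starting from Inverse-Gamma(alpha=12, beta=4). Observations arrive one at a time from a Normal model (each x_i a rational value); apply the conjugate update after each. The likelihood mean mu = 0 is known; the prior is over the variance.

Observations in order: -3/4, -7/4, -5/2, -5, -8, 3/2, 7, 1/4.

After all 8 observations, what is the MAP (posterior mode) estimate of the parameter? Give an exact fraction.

obs 1: x=-3/4 → posterior Inverse-Gamma(25/2, 137/32)
obs 2: x=-7/4 → posterior Inverse-Gamma(13, 93/16)
obs 3: x=-5/2 → posterior Inverse-Gamma(27/2, 143/16)
obs 4: x=-5 → posterior Inverse-Gamma(14, 343/16)
obs 5: x=-8 → posterior Inverse-Gamma(29/2, 855/16)
obs 6: x=3/2 → posterior Inverse-Gamma(15, 873/16)
obs 7: x=7 → posterior Inverse-Gamma(31/2, 1265/16)
obs 8: x=1/4 → posterior Inverse-Gamma(16, 2531/32)

2531/544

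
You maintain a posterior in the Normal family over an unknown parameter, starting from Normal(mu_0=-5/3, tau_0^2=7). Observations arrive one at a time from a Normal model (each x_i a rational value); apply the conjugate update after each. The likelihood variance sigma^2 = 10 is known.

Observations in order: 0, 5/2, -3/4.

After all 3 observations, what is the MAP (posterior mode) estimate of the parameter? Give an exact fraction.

-53/372

obs 1: x=0 → posterior Normal(-50/51, 70/17)
obs 2: x=5/2 → posterior Normal(5/144, 35/12)
obs 3: x=-3/4 → posterior Normal(-53/372, 70/31)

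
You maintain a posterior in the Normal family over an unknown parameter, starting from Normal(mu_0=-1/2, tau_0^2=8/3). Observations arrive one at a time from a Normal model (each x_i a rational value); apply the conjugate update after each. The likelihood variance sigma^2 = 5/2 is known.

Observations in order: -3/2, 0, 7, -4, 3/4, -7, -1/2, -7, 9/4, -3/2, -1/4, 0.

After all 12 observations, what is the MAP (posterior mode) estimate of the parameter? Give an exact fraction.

-17/18

obs 1: x=-3/2 → posterior Normal(-63/62, 40/31)
obs 2: x=0 → posterior Normal(-63/94, 40/47)
obs 3: x=7 → posterior Normal(23/18, 40/63)
obs 4: x=-4 → posterior Normal(33/158, 40/79)
obs 5: x=3/4 → posterior Normal(3/10, 8/19)
obs 6: x=-7 → posterior Normal(-167/222, 40/111)
obs 7: x=-1/2 → posterior Normal(-183/254, 40/127)
obs 8: x=-7 → posterior Normal(-37/26, 40/143)
obs 9: x=9/4 → posterior Normal(-335/318, 40/159)
obs 10: x=-3/2 → posterior Normal(-383/350, 8/35)
obs 11: x=-1/4 → posterior Normal(-391/382, 40/191)
obs 12: x=0 → posterior Normal(-17/18, 40/207)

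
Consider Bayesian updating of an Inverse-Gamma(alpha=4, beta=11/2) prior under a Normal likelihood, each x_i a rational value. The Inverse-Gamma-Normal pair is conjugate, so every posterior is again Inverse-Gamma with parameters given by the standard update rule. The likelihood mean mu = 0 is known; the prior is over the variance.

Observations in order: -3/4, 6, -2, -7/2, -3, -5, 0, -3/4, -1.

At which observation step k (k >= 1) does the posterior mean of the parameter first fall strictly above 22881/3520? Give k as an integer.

obs 1: x=-3/4 → posterior Inverse-Gamma(9/2, 185/32)
obs 2: x=6 → posterior Inverse-Gamma(5, 761/32)
obs 3: x=-2 → posterior Inverse-Gamma(11/2, 825/32)
obs 4: x=-7/2 → posterior Inverse-Gamma(6, 1021/32)
obs 5: x=-3 → posterior Inverse-Gamma(13/2, 1165/32)
obs 6: x=-5 → posterior Inverse-Gamma(7, 1565/32)
obs 7: x=0 → posterior Inverse-Gamma(15/2, 1565/32)
obs 8: x=-3/4 → posterior Inverse-Gamma(8, 787/16)
obs 9: x=-1 → posterior Inverse-Gamma(17/2, 795/16)

k = 5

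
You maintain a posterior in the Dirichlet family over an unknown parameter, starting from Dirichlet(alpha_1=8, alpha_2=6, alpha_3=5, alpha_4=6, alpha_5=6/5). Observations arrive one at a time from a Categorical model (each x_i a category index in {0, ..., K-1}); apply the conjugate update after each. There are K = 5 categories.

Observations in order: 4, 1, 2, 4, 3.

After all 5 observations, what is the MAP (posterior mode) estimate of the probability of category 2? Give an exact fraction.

obs 1: x=4 → posterior Dirichlet(8, 6, 5, 6, 11/5)
obs 2: x=1 → posterior Dirichlet(8, 7, 5, 6, 11/5)
obs 3: x=2 → posterior Dirichlet(8, 7, 6, 6, 11/5)
obs 4: x=4 → posterior Dirichlet(8, 7, 6, 6, 16/5)
obs 5: x=3 → posterior Dirichlet(8, 7, 6, 7, 16/5)

25/131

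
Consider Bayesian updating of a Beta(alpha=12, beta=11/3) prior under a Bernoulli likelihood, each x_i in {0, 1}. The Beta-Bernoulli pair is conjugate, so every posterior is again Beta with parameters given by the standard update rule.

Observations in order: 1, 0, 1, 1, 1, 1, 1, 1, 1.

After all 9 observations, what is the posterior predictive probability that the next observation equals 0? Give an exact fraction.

obs 1: x=1 → posterior Beta(13, 11/3)
obs 2: x=0 → posterior Beta(13, 14/3)
obs 3: x=1 → posterior Beta(14, 14/3)
obs 4: x=1 → posterior Beta(15, 14/3)
obs 5: x=1 → posterior Beta(16, 14/3)
obs 6: x=1 → posterior Beta(17, 14/3)
obs 7: x=1 → posterior Beta(18, 14/3)
obs 8: x=1 → posterior Beta(19, 14/3)
obs 9: x=1 → posterior Beta(20, 14/3)

7/37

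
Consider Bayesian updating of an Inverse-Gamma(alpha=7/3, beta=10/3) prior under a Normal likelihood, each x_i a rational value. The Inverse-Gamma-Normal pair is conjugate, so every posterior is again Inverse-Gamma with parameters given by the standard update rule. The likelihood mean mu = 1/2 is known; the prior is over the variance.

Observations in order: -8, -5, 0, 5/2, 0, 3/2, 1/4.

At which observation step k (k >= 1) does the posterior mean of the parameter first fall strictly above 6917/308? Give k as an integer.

obs 1: x=-8 → posterior Inverse-Gamma(17/6, 947/24)
obs 2: x=-5 → posterior Inverse-Gamma(10/3, 655/12)
obs 3: x=0 → posterior Inverse-Gamma(23/6, 1313/24)
obs 4: x=5/2 → posterior Inverse-Gamma(13/3, 1361/24)
obs 5: x=0 → posterior Inverse-Gamma(29/6, 341/6)
obs 6: x=3/2 → posterior Inverse-Gamma(16/3, 172/3)
obs 7: x=1/4 → posterior Inverse-Gamma(35/6, 5507/96)

k = 2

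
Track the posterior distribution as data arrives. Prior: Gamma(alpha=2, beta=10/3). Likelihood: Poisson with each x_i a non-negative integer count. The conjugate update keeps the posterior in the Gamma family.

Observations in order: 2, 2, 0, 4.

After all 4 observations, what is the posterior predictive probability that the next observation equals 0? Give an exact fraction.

obs 1: x=2 → posterior Gamma(4, 13/3)
obs 2: x=2 → posterior Gamma(6, 16/3)
obs 3: x=0 → posterior Gamma(6, 19/3)
obs 4: x=4 → posterior Gamma(10, 22/3)

26559922791424/95367431640625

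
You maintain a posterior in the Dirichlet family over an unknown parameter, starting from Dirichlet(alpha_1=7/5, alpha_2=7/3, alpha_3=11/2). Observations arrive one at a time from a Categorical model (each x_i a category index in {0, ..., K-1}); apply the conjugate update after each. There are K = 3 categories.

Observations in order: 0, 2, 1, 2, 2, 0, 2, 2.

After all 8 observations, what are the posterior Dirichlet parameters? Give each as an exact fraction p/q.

obs 1: x=0 → posterior Dirichlet(12/5, 7/3, 11/2)
obs 2: x=2 → posterior Dirichlet(12/5, 7/3, 13/2)
obs 3: x=1 → posterior Dirichlet(12/5, 10/3, 13/2)
obs 4: x=2 → posterior Dirichlet(12/5, 10/3, 15/2)
obs 5: x=2 → posterior Dirichlet(12/5, 10/3, 17/2)
obs 6: x=0 → posterior Dirichlet(17/5, 10/3, 17/2)
obs 7: x=2 → posterior Dirichlet(17/5, 10/3, 19/2)
obs 8: x=2 → posterior Dirichlet(17/5, 10/3, 21/2)

alpha_1=17/5, alpha_2=10/3, alpha_3=21/2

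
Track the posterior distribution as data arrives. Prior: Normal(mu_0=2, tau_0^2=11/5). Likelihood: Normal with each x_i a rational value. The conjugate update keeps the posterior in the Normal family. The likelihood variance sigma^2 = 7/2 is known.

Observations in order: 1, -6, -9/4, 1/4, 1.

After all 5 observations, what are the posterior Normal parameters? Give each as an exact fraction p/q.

mu_0=-62/145, tau_0^2=77/145

obs 1: x=1 → posterior Normal(92/57, 77/57)
obs 2: x=-6 → posterior Normal(-40/79, 77/79)
obs 3: x=-9/4 → posterior Normal(-179/202, 77/101)
obs 4: x=1/4 → posterior Normal(-28/41, 77/123)
obs 5: x=1 → posterior Normal(-62/145, 77/145)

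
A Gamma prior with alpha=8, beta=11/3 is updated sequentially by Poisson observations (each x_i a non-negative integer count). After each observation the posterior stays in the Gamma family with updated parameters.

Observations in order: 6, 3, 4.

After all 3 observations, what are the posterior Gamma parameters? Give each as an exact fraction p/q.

obs 1: x=6 → posterior Gamma(14, 14/3)
obs 2: x=3 → posterior Gamma(17, 17/3)
obs 3: x=4 → posterior Gamma(21, 20/3)

alpha=21, beta=20/3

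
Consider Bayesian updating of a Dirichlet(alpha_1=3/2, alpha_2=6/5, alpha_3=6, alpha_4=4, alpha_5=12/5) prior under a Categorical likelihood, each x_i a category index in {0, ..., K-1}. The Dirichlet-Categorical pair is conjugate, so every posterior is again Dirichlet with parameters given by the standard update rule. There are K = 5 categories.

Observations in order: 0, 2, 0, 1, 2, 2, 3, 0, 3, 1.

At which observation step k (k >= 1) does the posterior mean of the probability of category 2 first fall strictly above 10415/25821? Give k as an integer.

k = 2

obs 1: x=0 → posterior Dirichlet(5/2, 6/5, 6, 4, 12/5)
obs 2: x=2 → posterior Dirichlet(5/2, 6/5, 7, 4, 12/5)
obs 3: x=0 → posterior Dirichlet(7/2, 6/5, 7, 4, 12/5)
obs 4: x=1 → posterior Dirichlet(7/2, 11/5, 7, 4, 12/5)
obs 5: x=2 → posterior Dirichlet(7/2, 11/5, 8, 4, 12/5)
obs 6: x=2 → posterior Dirichlet(7/2, 11/5, 9, 4, 12/5)
obs 7: x=3 → posterior Dirichlet(7/2, 11/5, 9, 5, 12/5)
obs 8: x=0 → posterior Dirichlet(9/2, 11/5, 9, 5, 12/5)
obs 9: x=3 → posterior Dirichlet(9/2, 11/5, 9, 6, 12/5)
obs 10: x=1 → posterior Dirichlet(9/2, 16/5, 9, 6, 12/5)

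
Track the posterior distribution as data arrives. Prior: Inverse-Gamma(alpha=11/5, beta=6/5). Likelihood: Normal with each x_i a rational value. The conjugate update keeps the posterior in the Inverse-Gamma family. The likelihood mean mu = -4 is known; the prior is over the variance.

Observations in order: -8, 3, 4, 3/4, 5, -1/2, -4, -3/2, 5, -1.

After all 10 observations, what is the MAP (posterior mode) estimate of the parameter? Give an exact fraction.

27477/1312

obs 1: x=-8 → posterior Inverse-Gamma(27/10, 46/5)
obs 2: x=3 → posterior Inverse-Gamma(16/5, 337/10)
obs 3: x=4 → posterior Inverse-Gamma(37/10, 657/10)
obs 4: x=3/4 → posterior Inverse-Gamma(21/5, 12317/160)
obs 5: x=5 → posterior Inverse-Gamma(47/10, 18797/160)
obs 6: x=-1/2 → posterior Inverse-Gamma(26/5, 19777/160)
obs 7: x=-4 → posterior Inverse-Gamma(57/10, 19777/160)
obs 8: x=-3/2 → posterior Inverse-Gamma(31/5, 20277/160)
obs 9: x=5 → posterior Inverse-Gamma(67/10, 26757/160)
obs 10: x=-1 → posterior Inverse-Gamma(36/5, 27477/160)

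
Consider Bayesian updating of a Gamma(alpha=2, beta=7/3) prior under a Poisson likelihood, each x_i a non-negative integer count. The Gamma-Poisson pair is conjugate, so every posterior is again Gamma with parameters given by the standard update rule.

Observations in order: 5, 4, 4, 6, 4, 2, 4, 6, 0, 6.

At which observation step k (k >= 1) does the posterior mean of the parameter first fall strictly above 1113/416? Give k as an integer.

k = 3

obs 1: x=5 → posterior Gamma(7, 10/3)
obs 2: x=4 → posterior Gamma(11, 13/3)
obs 3: x=4 → posterior Gamma(15, 16/3)
obs 4: x=6 → posterior Gamma(21, 19/3)
obs 5: x=4 → posterior Gamma(25, 22/3)
obs 6: x=2 → posterior Gamma(27, 25/3)
obs 7: x=4 → posterior Gamma(31, 28/3)
obs 8: x=6 → posterior Gamma(37, 31/3)
obs 9: x=0 → posterior Gamma(37, 34/3)
obs 10: x=6 → posterior Gamma(43, 37/3)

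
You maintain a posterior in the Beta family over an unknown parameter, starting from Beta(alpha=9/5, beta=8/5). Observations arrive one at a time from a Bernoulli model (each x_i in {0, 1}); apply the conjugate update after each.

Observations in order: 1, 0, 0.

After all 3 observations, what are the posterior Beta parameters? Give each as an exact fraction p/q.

obs 1: x=1 → posterior Beta(14/5, 8/5)
obs 2: x=0 → posterior Beta(14/5, 13/5)
obs 3: x=0 → posterior Beta(14/5, 18/5)

alpha=14/5, beta=18/5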